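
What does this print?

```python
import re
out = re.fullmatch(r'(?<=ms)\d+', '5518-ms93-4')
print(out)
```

None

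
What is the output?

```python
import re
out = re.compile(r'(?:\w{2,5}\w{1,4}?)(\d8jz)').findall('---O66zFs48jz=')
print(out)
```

['48jz']

`findall` collects group 1 from the one match (1 total).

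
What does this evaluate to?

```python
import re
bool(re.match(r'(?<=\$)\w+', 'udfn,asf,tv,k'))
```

`re.match` only tries the pattern at the start of the string.
Here the string doesn't start with a match, so the call returns None, and `bool(None)` is False.

False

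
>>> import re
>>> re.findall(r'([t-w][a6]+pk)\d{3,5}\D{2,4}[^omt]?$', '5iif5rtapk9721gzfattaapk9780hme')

['taapk']

The pattern matches a character in [t-w], then one or more of one of [a6], then the literal 'pk' (captured); then 3 to 5 of a digit, then 2 to 4 of a non-digit, then optionally any character except [omt]; then anchored at the end.
`findall` collects group 1 from the one match (1 total).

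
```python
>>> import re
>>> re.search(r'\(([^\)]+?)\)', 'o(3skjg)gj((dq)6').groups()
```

Unlike `match`, `search` isn't anchored — it looks for the pattern anywhere in the string.
The match spans [1:8] → '(3skjg)'.
Captured: group 1 = '3skjg'.

('3skjg',)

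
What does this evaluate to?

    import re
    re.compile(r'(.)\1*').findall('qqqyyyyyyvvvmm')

['q', 'y', 'v', 'm']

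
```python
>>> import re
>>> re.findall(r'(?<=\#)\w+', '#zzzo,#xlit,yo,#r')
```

['zzzo', 'xlit', 'r']

The `(?=…)`/`(?<=…)` assertion just peeks at neighbouring text; it doesn't advance the match position.
Walking the string: at [1:5] → 'zzzo'; at [7:11] → 'xlit'; at [16:17] → 'r'.
With no groups in the pattern, `findall` gives back each whole match — 3 here.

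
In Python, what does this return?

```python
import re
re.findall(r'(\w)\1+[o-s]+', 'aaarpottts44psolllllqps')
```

['a', 't', '4', 'l']

`\1` has to match the exact text group 1 already captured.
Matches: at [0:6] match 'aaarpo', group 1 = 'a'; at [6:10] match 'ttts', group 1 = 't'; at [10:15] match '44pso', group 1 = '4'; at [15:23] match 'lllllqps', group 1 = 'l'.
One capturing group, so `findall` returns just the captured substring from each match — 4 in all.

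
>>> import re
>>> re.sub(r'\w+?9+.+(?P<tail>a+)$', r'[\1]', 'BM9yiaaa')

'[a]'

This matches one or more of a word character (lazy), then one or more of a literal '9', then one or more of any character; then one or more of a literal 'a' (captured as 'tail'); then anchored at the end.
Matches: at [0:8] → 'BM9yiaaa'.
The replacement refers to a captured group, so each match is rewritten using its own captured text.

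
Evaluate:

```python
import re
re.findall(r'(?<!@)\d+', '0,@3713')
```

A negative assertion filters positions out without eating any characters.
With no groups in the pattern, `findall` gives back each whole match — 2 here.

['0', '713']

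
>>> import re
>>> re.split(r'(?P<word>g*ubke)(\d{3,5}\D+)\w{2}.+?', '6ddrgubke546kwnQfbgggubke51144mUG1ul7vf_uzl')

Pattern: zero or more of a literal 'g', then the literal 'ub', then the literal 'ke' (captured as 'word'); then 3 to 5 of a digit, then one or more of a non-digit (captured); then exactly 2 of a word character, then one or more of any character (lazy).
`re.split` interleaves the captured-group text with the surrounding fragments.

['6ddr', 'gubke', '546kwnQfbgggubke', '44mUG1ul7vf_uzl']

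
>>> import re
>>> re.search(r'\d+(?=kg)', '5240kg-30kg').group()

The lookaround is zero-width — it requires the adjacent text to match without consuming it, so the asserted text isn't part of the match.
`re.search` tries every starting position until one works.
The match spans [0:4] → '5240'.

'5240'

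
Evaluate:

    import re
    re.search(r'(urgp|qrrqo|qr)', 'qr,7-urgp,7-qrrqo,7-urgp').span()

(0, 2)

Unlike `match`, `search` isn't anchored — it looks for the pattern anywhere in the string.
The match spans [0:2] → 'qr'.
Captured: group 1 = 'qr'.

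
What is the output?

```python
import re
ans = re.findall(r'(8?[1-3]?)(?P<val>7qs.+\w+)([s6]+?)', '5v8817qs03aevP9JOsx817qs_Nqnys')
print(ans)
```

[('81', '7qs03aevP9JOsx817qs_Nqny', 's')]

Pattern: optionally the literal '8', then optionally a character in [1-3] (captured); then the literal '7qs', then one or more of any character, then one or more of a word character (captured as 'val'); then one or more of one of [s6] (lazy) (captured).
Matches: at [3:30] match '817qs03aevP9JOsx817qs_Nqnys', groups = ('81', '7qs03aevP9JOsx817qs_Nqny', 's').
Multiple groups make `findall` return tuples — one 3-tuple for the one match.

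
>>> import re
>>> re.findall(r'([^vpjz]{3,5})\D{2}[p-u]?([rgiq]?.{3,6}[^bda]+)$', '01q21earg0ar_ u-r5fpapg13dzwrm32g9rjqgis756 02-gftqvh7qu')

The pattern matches 3 to 5 of any character except [vpjz] (captured); then exactly 2 of a non-digit, then optionally a character in [p-u]; then optionally one of [rgiq], then 3 to 6 of any character, then one or more of any character except [bda] (captured); then anchored at the end.
2 groups means the one result is a tuple of 2 captured strings — 1 here.

[(' u-r5', 'apg13dzwrm32g9rjqgis756 02-gftqvh7qu')]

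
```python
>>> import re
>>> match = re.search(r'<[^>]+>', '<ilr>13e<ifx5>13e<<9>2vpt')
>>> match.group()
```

'<ilr>'

The match spans [0:5] → '<ilr>'.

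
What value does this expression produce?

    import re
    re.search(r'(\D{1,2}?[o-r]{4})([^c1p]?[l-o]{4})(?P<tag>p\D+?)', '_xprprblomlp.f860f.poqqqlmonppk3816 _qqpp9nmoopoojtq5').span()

(0, 13)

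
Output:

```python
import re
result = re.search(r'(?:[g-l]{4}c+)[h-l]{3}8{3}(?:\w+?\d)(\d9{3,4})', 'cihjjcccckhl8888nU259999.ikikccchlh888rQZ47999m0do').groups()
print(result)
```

Pattern: exactly 4 of a character in [g-l], then one or more of a literal 'c' (non-capturing group); then exactly 3 of a character in [h-l], then exactly 3 of a literal '8'; then one or more of a word character (lazy), then a digit (non-capturing group); then a digit, then 3 to 4 of the literal '9' (captured).
A non-greedy quantifier consumes as few characters as it can — just enough that the remainder of the pattern still matches from where it stops; whatever follows it matches normally.
`re.search` scans for the first position where the pattern succeeds.
The match spans [1:24] → 'ihjjcccckhl8888nU259999'.
Captured: group 1 = '59999'.

('59999',)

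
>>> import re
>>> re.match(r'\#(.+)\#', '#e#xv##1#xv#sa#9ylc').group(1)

`re.match` only tries the pattern at the start of the string.
The match spans [0:15] → '#e#xv##1#xv#sa#'.
Captured: group 1 = 'e#xv##1#xv#sa'.

'e#xv##1#xv#sa'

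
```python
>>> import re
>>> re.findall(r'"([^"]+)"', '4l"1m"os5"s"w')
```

Walking the string: at [2:6] match '"1m"', group 1 = '1m'; at [9:12] match '"s"', group 1 = 's'.
One capturing group, so `findall` returns just the captured substring from each match — 2 in all.

['1m', 's']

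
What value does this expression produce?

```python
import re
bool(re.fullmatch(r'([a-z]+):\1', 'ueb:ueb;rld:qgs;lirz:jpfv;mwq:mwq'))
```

False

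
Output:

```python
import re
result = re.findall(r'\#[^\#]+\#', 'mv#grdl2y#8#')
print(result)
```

['#grdl2y#']

Matches: at [2:10] → '#grdl2y#'.
Since nothing is captured, `findall` lists the 1 matched substring directly.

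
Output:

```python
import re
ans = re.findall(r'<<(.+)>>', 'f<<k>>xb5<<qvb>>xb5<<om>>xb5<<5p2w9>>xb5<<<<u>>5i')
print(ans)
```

['k>>xb5<<qvb>>xb5<<om>>xb5<<5p2w9>>xb5<<<<u']

Matches: at [1:47] match '<<k>>xb5<<qvb>>xb5<<om>>xb5<<5p2w9>>xb5<<<<u>>', group 1 = 'k>>xb5<<qvb>>xb5<<om>>xb5<<5p2w9>>xb5<<<<u'.
Because there's exactly one group, `findall` drops the full match and keeps group 1 from the one hit.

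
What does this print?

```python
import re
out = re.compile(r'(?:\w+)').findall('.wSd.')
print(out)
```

['wSd']

Pattern: one or more of a word character (non-capturing group).
Since nothing is captured, `findall` lists the 1 matched substring directly.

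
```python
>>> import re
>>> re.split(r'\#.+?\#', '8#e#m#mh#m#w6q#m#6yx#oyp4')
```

['8', 'm', 'm', 'm', 'oyp4']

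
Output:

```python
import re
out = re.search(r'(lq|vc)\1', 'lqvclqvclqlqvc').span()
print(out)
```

(8, 12)

The backreference `\1` re-matches whatever the first group consumed, character for character.
Unlike `match`, `search` isn't anchored — it looks for the pattern anywhere in the string.
The match spans [8:12] → 'lqlq'.
Captured: group 1 = 'lq'.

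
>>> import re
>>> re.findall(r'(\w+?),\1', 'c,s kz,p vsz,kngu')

[]

`\1` has to match the exact text group 1 already captured.
One capturing group, so `findall` returns just the captured substring from each match — 0 in all.
Nothing in the string satisfies the pattern, so the list is empty.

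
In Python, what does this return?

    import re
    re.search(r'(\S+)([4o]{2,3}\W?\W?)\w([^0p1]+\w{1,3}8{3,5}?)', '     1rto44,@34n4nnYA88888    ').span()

(5, 26)

This matches one or more of a non-whitespace character (captured); then 2 to 3 of one of [4o], then optionally a non-word character, then optionally a non-word character (captured); then a word character; then one or more of any character except [0p1], then 1 to 3 of a word character, then 3 to 5 of a literal '8' (lazy) (captured).
The match spans [5:26] → '1rto44,@34n4nnYA88888'.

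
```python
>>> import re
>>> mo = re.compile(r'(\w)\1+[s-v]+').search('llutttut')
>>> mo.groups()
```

The match spans [0:8] → 'llutttut'.
Captured: group 1 = 'l'.

('l',)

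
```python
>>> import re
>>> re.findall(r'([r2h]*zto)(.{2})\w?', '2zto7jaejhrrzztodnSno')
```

[('2zto', '7j'), ('zto', 'dn')]

This matches zero or more of one of [r2h], then the literal 'zto' (captured); then exactly 2 of any character (captured); then optionally a word character.
Scanning left to right: at [0:7] match '2zto7ja', groups = ('2zto', '7j'); at [13:19] match 'ztodnS', groups = ('zto', 'dn').
With 2 capturing groups, `findall` returns a 2-tuple per match.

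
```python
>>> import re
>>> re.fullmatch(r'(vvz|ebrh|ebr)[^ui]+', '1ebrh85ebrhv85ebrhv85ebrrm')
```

`re.fullmatch` requires the pattern to consume the entire string.
Here there's no way to consume every character, so the call returns None.

None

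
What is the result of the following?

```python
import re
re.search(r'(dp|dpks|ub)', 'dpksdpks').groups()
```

The regex engine tests alternatives in the order written; an earlier branch that matches wins even if a later one would match more.
`re.search` scans for the first position where the pattern succeeds.
The match spans [0:2] → 'dp'.
Captured: group 1 = 'dp'.

('dp',)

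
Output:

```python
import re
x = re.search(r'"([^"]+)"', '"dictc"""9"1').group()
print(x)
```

"dictc"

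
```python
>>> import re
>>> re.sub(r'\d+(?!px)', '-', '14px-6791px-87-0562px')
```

'-4px--1px----2px'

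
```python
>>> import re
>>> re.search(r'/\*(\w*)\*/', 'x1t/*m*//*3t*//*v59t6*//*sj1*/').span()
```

Unlike `match`, `search` isn't anchored — it looks for the pattern anywhere in the string.
The match spans [3:8] → '/*m*/'.
Captured: group 1 = 'm'.

(3, 8)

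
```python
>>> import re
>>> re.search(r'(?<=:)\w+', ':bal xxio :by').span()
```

The lookaround is zero-width — it requires the adjacent text to match without consuming it, so the asserted text isn't part of the match.
`re.search` tries every starting position until one works.
The match spans [1:4] → 'bal'.

(1, 4)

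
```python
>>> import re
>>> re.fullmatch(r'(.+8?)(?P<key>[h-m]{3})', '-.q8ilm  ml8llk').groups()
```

('-.q8ilm  ml8', 'llk')

The pattern matches one or more of any character, then optionally the literal '8' (captured); then exactly 3 of a character in [h-m] (captured as 'key').
`re.fullmatch` is like wrapping the pattern in `^…$` (in single-line mode).
The match spans [0:15] → '-.q8ilm  ml8llk'.
Captured: group 1 = '-.q8ilm  ml8', group 2 = 'llk'.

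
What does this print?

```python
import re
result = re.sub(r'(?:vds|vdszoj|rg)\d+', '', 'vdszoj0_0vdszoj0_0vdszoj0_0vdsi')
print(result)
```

Matches: at [0:7] → 'vdszoj0'; at [9:16] → 'vdszoj0'; at [18:25] → 'vdszoj0'.
`sub` substitutes '' at each match site.

_0_0_0vdsi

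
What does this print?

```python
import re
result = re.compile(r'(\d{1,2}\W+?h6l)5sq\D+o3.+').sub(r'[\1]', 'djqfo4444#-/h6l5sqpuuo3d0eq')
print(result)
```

djqfo44[44#-/h6l]

The pattern matches 1 to 2 of a digit, then one or more of a non-word character (lazy), then the literal 'h6l' (captured); then the literal '5sq', then one or more of a non-digit, then the literal 'o3'; then one or more of any character.
Matches: at [7:27] → '44#-/h6l5sqpuuo3d0eq'.
`\1` in the replacement pulls in group 1's text for each match.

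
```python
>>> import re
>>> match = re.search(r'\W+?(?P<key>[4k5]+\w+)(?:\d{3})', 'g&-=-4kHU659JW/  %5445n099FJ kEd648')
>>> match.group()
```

The pattern matches one or more of a non-word character (lazy); then one or more of one of [4k5], then one or more of a word character (captured as 'key'); then exactly 3 of a digit (non-capturing group).
`search` walks the string left to right and returns the first match it finds.
The match spans [1:12] → '&-=-4kHU659'.
Captured: group 1 = '4kHU'.

'&-=-4kHU659'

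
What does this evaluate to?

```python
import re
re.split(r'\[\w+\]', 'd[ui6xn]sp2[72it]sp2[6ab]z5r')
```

Matches to split on: at [1:8] → '[ui6xn]'; at [11:17] → '[72it]'; at [20:25] → '[6ab]'.
The string is cut at each match, leaving 4 pieces.

['d', 'sp2', 'sp2', 'z5r']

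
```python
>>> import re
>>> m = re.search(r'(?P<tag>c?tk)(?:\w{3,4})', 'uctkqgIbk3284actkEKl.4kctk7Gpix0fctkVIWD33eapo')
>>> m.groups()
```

Pattern: optionally the literal 'c', then the literal 'tk' (captured as 'tag'); then 3 to 4 of a word character (non-capturing group).
`search` walks the string left to right and returns the first match it finds.
The match spans [1:8] → 'ctkqgIb'.
Captured: group 1 = 'ctk'.

('ctk',)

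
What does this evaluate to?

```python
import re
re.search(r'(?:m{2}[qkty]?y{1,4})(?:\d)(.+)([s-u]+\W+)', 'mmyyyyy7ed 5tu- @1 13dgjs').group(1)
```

Pattern: exactly 2 of a literal 'm', then optionally one of [qkty], then 1 to 4 of the literal 'y' (non-capturing group); then a digit (non-capturing group); then one or more of any character (captured); then one or more of a character in [s-u], then one or more of a non-word character (captured).
Unlike `match`, `search` isn't anchored — it looks for the pattern anywhere in the string.
The match spans [0:17] → 'mmyyyyy7ed 5tu- @'.
Captured: group 1 = 'ed 5t', group 2 = 'u- @'.

'ed 5t'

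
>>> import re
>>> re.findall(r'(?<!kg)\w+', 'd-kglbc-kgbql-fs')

['d', 'kglbc', 'kgbql', 'fs']

`(?!…)`/`(?<!…)` only lets a position through if the neighbouring text does NOT match; no characters are consumed.
Matches: at [0:1] → 'd'; at [2:7] → 'kglbc'; at [8:13] → 'kgbql'; at [14:16] → 'fs'.
`findall` yields the raw match text (4 of them) because the pattern has no groups.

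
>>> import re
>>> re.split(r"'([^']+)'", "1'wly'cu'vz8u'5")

With a capturing group present, the delimiter's captured portion is kept in the result list.

['1', 'wly', 'cu', 'vz8u', '5']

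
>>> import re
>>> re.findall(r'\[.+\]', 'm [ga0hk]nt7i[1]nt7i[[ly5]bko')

['[ga0hk]nt7i[1]nt7i[[ly5]']

Since nothing is captured, `findall` lists the 1 matched substring directly.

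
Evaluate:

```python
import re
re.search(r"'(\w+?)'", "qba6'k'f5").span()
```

Unlike `match`, `search` isn't anchored — it looks for the pattern anywhere in the string.
The match spans [4:7] → "'k'".
Captured: group 1 = 'k'.

(4, 7)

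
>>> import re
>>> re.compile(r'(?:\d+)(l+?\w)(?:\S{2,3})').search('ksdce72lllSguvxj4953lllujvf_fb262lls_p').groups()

('ll',)

The match spans [5:12] → '72lllSg'.
Captured: group 1 = 'll'.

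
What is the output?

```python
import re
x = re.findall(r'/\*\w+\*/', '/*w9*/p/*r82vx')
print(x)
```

['/*w9*/']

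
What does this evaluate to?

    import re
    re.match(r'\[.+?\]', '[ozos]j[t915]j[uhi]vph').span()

(0, 6)

`re.match` only tries the pattern at the start of the string.
The match spans [0:6] → '[ozos]'.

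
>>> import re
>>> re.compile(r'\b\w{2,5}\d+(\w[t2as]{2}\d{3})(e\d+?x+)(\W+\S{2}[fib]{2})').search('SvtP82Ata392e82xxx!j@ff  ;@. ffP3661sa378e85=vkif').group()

'SvtP82Ata392e82xxx!j@ff'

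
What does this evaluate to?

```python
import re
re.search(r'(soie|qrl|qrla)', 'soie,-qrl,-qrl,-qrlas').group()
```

`re.search` tries every starting position until one works.
The match spans [0:4] → 'soie'.
Captured: group 1 = 'soie'.

'soie'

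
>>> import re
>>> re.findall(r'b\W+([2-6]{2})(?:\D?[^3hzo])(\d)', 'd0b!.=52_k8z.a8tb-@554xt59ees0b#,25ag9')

`findall` packs the 2 group values into a tuple for every match.

[('52', '8'), ('25', '9')]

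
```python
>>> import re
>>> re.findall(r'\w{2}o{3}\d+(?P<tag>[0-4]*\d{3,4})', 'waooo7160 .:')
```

['160']

The pattern matches exactly 2 of a word character, then exactly 3 of a literal 'o'; then one or more of a digit; then zero or more of a character in [0-4], then 3 to 4 of a digit (captured as 'tag').
Walking the string: at [0:9] match 'waooo7160', group 1 = '160'.
With a single group, `findall` returns only what that group captured — 1 item.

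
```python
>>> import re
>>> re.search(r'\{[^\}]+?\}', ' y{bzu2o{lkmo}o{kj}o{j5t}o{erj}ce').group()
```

'{bzu2o{lkmo}'

`re.search` scans for the first position where the pattern succeeds.
The match spans [2:14] → '{bzu2o{lkmo}'.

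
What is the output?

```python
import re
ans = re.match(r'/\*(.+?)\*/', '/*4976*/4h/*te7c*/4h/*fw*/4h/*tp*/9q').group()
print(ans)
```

/*4976*/

`re.match` won't scan ahead — the pattern has to work from the very first character.
The match spans [0:8] → '/*4976*/'.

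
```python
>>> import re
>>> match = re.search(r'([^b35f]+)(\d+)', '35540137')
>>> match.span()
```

(3, 8)

The pattern matches one or more of any character except [b35f] (captured); then one or more of a digit (captured).
Unlike `match`, `search` isn't anchored — it looks for the pattern anywhere in the string.
The match spans [3:8] → '40137'.
Captured: group 1 = '401', group 2 = '37'.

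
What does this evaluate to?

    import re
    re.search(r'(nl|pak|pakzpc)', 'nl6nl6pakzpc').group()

The match spans [0:2] → 'nl'.

'nl'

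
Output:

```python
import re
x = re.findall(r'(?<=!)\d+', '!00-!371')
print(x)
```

['00', '371']

The positive lookaround only admits positions where the adjacent text matches; those characters stay outside the span.
Scanning left to right: at [1:3] → '00'; at [5:8] → '371'.
With no groups in the pattern, `findall` gives back each whole match — 2 here.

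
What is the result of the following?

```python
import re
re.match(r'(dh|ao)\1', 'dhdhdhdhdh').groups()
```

('dh',)

`\1` has to match the exact text group 1 already captured.
`re.match` won't scan ahead — the pattern has to work from the very first character.
The match spans [0:4] → 'dhdh'.
Captured: group 1 = 'dh'.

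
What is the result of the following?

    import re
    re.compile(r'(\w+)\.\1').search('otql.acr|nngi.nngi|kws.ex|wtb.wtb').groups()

('nngi',)

The match spans [9:18] → 'nngi.nngi'.
Captured: group 1 = 'nngi'.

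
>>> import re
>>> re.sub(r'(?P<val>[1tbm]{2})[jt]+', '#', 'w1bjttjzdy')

'w#zdy'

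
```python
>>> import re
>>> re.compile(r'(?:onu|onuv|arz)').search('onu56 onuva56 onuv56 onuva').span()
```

(0, 3)

The match spans [0:3] → 'onu'.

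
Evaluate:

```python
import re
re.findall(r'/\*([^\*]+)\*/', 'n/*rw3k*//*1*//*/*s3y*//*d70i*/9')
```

['rw3k', '1', 's3y', 'd70i']

Matches: at [1:9] match '/*rw3k*/', group 1 = 'rw3k'; at [9:14] match '/*1*/', group 1 = '1'; at [16:23] match '/*s3y*/', group 1 = 's3y'; at [23:31] match '/*d70i*/', group 1 = 'd70i'.
With a single group, `findall` returns only what that group captured — 4 items.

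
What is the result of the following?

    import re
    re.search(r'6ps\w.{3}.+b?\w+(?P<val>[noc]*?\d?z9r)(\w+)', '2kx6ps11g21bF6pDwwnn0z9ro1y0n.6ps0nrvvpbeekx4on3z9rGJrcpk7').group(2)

The pattern matches the literal '6ps', then a word character, then exactly 3 of any character; then one or more of any character, then optionally a literal 'b', then one or more of a word character; then zero or more of one of [noc] (lazy), then optionally a digit, then the literal 'z9r' (captured as 'val'); then one or more of a word character (captured).
`re.search` scans for the first position where the pattern succeeds.
The match spans [3:58] → '6ps11g21bF6pDwwnn0z9ro1y0n.6ps0nrvvpbeekx4on3z9rGJrcpk7'.
Captured: group 1 = 'z9r', group 2 = 'GJrcpk7'.

'GJrcpk7'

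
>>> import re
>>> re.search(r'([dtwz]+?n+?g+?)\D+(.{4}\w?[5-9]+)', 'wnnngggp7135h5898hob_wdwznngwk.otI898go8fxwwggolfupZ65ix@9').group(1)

'wnnng'

This matches one or more of one of [dtwz] (lazy), then one or more of the literal 'n' (lazy), then one or more of a literal 'g' (lazy) (captured); then one or more of a non-digit; then exactly 4 of any character, then optionally a word character, then one or more of a character in [5-9] (captured).
A `+?`/`*?`/`{m,n}?` starts at its minimum and grows only as far as needed for what follows to match.
Unlike `match`, `search` isn't anchored — it looks for the pattern anywhere in the string.
The match spans [0:17] → 'wnnngggp7135h5898'.
Captured: group 1 = 'wnnng', group 2 = '7135h5898'.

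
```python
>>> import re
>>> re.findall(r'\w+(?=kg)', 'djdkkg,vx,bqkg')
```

['djdk', 'bq']

Because the assertion is zero-width, the text it checks is not consumed and won't appear in the result.
Walking the string: at [0:4] → 'djdk'; at [10:12] → 'bq'.
With no groups in the pattern, `findall` gives back each whole match — 2 here.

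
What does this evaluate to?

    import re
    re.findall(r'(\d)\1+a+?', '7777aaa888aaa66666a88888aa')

['7', '8', '6', '8']

A backreference is literal: `\1` must see the identical characters the first group matched.
With a single group, `findall` returns only what that group captured — 4 items.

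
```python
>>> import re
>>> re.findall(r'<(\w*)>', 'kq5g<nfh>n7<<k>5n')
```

Walking the string: at [4:9] match '<nfh>', group 1 = 'nfh'; at [12:15] match '<k>', group 1 = 'k'.
One capturing group, so `findall` returns just the captured substring from each match — 2 in all.

['nfh', 'k']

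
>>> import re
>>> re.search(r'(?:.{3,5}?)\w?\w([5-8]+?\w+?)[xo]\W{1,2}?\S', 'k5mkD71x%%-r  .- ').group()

Pattern: 3 to 5 of any character (lazy) (non-capturing group); then optionally a word character, then a word character; then one or more of a character in [5-8] (lazy), then one or more of a word character (lazy) (captured); then one of [xo], then 1 to 2 of a non-word character (lazy), then a non-whitespace character.
Because the quantifier is non-greedy, it stops expanding at the earliest point where the rest of the pattern can succeed.
`re.search` tries every starting position until one works.
The match spans [0:10] → 'k5mkD71x%%'.
Captured: group 1 = '71'.

'k5mkD71x%%'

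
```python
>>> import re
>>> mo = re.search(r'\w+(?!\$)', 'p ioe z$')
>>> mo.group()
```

'p'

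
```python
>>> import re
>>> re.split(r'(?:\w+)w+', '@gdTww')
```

Each match becomes a cut point; 2 segments remain.

['@', '']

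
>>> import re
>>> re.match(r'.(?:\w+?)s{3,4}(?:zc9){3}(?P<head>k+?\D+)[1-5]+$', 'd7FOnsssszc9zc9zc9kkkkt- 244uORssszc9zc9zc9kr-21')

None

Pattern: any character; then one or more of a word character (lazy) (non-capturing group); then 3 to 4 of the literal 's', then the literal 'zc9' repeated 3 times; then one or more of the literal 'k' (lazy), then one or more of a non-digit (captured as 'head'); then one or more of a character in [1-5]; then anchored at the end.
`re.match` only tries the pattern at the start of the string.
Here the pattern fails at index 0, so the call returns None.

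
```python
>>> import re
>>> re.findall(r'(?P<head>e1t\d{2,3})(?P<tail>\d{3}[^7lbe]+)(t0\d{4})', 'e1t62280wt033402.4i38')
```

[('e1t62', '280w', 't03340')]

Pattern: the literal 'e1t', then 2 to 3 of a digit (captured as 'head'); then exactly 3 of a digit, then one or more of any character except [7lbe] (captured as 'tail'); then the literal 't0', then exactly 4 of a digit (captured).
Matches: at [0:15] match 'e1t62280wt03340', groups = ('e1t62', '280w', 't03340').
`findall` packs the 3 group values into a tuple for every match.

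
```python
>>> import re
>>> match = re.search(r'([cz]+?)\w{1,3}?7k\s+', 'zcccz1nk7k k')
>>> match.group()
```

'zcccz1nk7k '

The pattern matches one or more of one of [cz] (lazy) (captured); then 1 to 3 of a word character (lazy), then the literal '7k', then one or more of whitespace.
`search` walks the string left to right and returns the first match it finds.
The match spans [0:11] → 'zcccz1nk7k '.
Captured: group 1 = 'zcccz'.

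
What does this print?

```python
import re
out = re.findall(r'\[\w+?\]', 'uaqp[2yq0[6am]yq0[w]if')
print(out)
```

Walking the string: at [9:14] → '[6am]'; at [17:20] → '[w]'.
With no groups in the pattern, `findall` gives back each whole match — 2 here.

['[6am]', '[w]']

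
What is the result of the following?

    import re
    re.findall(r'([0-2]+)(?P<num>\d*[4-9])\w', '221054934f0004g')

[('2210', '54934'), ('000', '4')]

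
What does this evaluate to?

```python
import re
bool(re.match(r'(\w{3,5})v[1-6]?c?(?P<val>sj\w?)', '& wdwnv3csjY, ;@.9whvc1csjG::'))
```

False

`re.match` only tries the pattern at the start of the string.
Here position 0 doesn't satisfy it, so the call returns None, and `bool(None)` is False.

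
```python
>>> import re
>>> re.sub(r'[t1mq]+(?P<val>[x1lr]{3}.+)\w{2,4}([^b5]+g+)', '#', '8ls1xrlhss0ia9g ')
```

Pattern: one or more of one of [t1mq]; then exactly 3 of one of [x1lr], then one or more of any character (captured as 'val'); then 2 to 4 of a word character; then one or more of any character except [b5], then one or more of the literal 'g' (captured).
Matches: at [3:15] → '1xrlhss0ia9g'.
`sub` substitutes '#' at each match site.

'8ls# '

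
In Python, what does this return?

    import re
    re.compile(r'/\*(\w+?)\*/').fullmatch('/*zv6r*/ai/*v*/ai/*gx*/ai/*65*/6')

None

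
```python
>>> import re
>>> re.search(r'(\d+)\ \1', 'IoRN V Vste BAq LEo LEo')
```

None

A backreference is literal: `\1` must see the identical characters the first group matched.
`search` walks the string left to right and returns the first match it finds.
Here nothing in the string fits, so the call returns None.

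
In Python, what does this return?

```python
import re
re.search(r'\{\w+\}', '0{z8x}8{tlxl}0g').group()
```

'{z8x}'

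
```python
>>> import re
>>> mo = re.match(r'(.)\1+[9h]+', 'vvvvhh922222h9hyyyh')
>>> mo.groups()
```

('v',)

`\1` has to match the exact text group 1 already captured.
With `match`, the pattern is implicitly anchored at the beginning.
The match spans [0:7] → 'vvvvhh9'.
Captured: group 1 = 'v'.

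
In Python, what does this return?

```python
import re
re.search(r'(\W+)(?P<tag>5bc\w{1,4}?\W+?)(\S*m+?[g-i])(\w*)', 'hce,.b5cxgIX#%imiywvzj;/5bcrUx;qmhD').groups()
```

(';/', '5bcrUx;', 'qmh', 'D')

The match spans [22:35] → ';/5bcrUx;qmhD'.
Captured: group 1 = ';/', group 2 = '5bcrUx;', group 3 = 'qmh', group 4 = 'D'.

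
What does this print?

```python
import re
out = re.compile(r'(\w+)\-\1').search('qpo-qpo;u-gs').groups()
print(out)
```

The backreference `\1` re-matches whatever the first group consumed, character for character.
`search` walks the string left to right and returns the first match it finds.
The match spans [0:7] → 'qpo-qpo'.
Captured: group 1 = 'qpo'.

('qpo',)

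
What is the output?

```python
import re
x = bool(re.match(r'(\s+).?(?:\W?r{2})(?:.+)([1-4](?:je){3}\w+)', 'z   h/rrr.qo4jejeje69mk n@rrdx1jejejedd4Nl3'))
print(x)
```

With `match`, the pattern is implicitly anchored at the beginning.
Here the pattern fails at index 0, so the call returns None, and `bool(None)` is False.

False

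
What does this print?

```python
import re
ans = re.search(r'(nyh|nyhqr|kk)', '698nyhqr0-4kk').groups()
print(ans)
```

The match spans [3:6] → 'nyh'.
Captured: group 1 = 'nyh'.

('nyh',)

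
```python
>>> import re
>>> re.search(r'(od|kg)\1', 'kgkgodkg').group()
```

A backreference is literal: `\1` must see the identical characters the first group matched.
`re.search` tries every starting position until one works.
The match spans [0:4] → 'kgkg'.
Captured: group 1 = 'kg'.

'kgkg'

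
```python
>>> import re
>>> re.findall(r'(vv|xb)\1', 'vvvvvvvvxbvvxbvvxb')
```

['vv', 'vv']

The backreference `\1` re-matches whatever the first group consumed, character for character.
Walking the string: at [0:4] match 'vvvv', group 1 = 'vv'; at [4:8] match 'vvvv', group 1 = 'vv'.
`findall` collects group 1 from each match (2 total).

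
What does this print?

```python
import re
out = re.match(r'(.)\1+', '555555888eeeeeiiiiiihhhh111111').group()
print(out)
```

555555

`\1` has to match the exact text group 1 already captured.
`re.match` won't scan ahead — the pattern has to work from the very first character.
The match spans [0:6] → '555555'.
Captured: group 1 = '5'.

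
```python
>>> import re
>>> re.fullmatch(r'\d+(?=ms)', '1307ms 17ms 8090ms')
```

`re.fullmatch` is like wrapping the pattern in `^…$` (in single-line mode).
Here there's no way to consume every character, so the call returns None.

None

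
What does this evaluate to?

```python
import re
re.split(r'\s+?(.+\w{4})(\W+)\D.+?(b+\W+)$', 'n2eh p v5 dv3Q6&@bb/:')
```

['n2eh', 'p v5 dv3Q6', '&', 'b/:', '']

This matches one or more of whitespace (lazy); then one or more of any character, then exactly 4 of a word character (captured); then one or more of a non-word character (captured); then a non-digit, then one or more of any character (lazy); then one or more of a literal 'b', then one or more of a non-word character (captured); then anchored at the end.
Matches to split on: at [4:21] → ' p v5 dv3Q6&@bb/:'.
`re.split` interleaves the captured-group text with the surrounding fragments.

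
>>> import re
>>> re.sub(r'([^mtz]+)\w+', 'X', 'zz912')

Pattern: one or more of any character except [mtz] (captured); then one or more of a word character.
Matches: at [2:5] → '912'.
Every occurrence is swapped for 'X'.

'zzX'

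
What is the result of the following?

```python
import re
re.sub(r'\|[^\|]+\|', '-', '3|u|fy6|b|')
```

'3-fy6-'

`sub` substitutes '-' at each match site.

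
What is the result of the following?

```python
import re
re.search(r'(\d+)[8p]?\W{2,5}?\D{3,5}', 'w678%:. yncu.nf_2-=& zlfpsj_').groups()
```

The pattern matches one or more of a digit (captured); then optionally one of [8p], then 2 to 5 of a non-word character (lazy), then 3 to 5 of a non-digit.
The `?` after the quantifier makes it lazy — it takes as little as possible before letting the rest of the pattern try.
`re.search` tries every starting position until one works.
The match spans [1:11] → '678%:. ync'.
Captured: group 1 = '678'.

('678',)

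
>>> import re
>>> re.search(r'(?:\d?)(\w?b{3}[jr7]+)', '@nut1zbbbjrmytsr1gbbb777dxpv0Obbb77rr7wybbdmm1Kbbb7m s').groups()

('zbbbjr',)

Pattern: optionally a digit (non-capturing group); then optionally a word character, then exactly 3 of the literal 'b', then one or more of one of [jr7] (captured).
Unlike `match`, `search` isn't anchored — it looks for the pattern anywhere in the string.
The match spans [4:11] → '1zbbbjr'.
Captured: group 1 = 'zbbbjr'.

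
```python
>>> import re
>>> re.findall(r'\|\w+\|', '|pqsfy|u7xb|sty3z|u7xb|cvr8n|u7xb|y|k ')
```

Matches: at [0:7] → '|pqsfy|'; at [11:18] → '|sty3z|'; at [22:29] → '|cvr8n|'; at [33:36] → '|y|'.
Since nothing is captured, `findall` lists the 4 matched substrings directly.

['|pqsfy|', '|sty3z|', '|cvr8n|', '|y|']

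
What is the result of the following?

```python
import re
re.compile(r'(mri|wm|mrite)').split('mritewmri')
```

`|` is ordered: at each position the engine commits to the first alternative that works.
With a capturing group present, the delimiter's captured portion is kept in the result list.

['', 'mri', 'te', 'wm', 'ri']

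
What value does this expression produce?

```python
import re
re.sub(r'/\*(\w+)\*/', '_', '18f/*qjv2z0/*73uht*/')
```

'18f/*qjv2z0_'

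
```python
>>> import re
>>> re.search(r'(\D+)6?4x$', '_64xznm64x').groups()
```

('xznm',)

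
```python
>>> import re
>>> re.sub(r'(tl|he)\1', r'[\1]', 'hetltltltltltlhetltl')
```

'he[tl][tl][tl]he[tl]'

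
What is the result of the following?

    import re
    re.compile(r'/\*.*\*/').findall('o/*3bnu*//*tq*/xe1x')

['/*3bnu*//*tq*/']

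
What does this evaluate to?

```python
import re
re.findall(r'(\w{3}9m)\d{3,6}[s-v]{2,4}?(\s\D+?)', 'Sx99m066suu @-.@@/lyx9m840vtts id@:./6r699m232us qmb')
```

[('Sx99m', ' @'), ('lyx9m', ' i'), ('r699m', ' q')]

This matches exactly 3 of a word character, then the literal '9m' (captured); then 3 to 6 of a digit, then 2 to 4 of a character in [s-v] (lazy); then whitespace, then one or more of a non-digit (lazy) (captured).
A non-greedy quantifier consumes as few characters as it can — just enough that the remainder of the pattern still matches from where it stops; whatever follows it matches normally.
Matches: at [0:13] match 'Sx99m066suu @', groups = ('Sx99m', ' @'); at [18:32] match 'lyx9m840vtts i', groups = ('lyx9m', ' i'); at [38:50] match 'r699m232us q', groups = ('r699m', ' q').
Multiple groups make `findall` return tuples — one 2-tuple for each match.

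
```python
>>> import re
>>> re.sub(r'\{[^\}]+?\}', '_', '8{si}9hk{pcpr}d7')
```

'8_9hk_d7'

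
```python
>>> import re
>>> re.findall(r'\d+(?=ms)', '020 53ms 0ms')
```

Lookahead/lookbehind check context without consuming it, so the matched span excludes the asserted characters.
Since nothing is captured, `findall` lists the 2 matched substrings directly.

['53', '0']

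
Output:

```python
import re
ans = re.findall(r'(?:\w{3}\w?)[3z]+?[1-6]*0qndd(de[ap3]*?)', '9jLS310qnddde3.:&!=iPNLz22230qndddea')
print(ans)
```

['de', 'de']

Pattern: exactly 3 of a word character, then optionally a word character (non-capturing group); then one or more of one of [3z] (lazy); then zero or more of a character in [1-6], then the literal '0q', then the literal 'ndd'; then the literal 'de', then zero or more of one of [ap3] (lazy) (captured).
Matches: at [0:13] match '9jLS310qnddde', group 1 = 'de'; at [19:35] match 'iPNLz22230qnddde', group 1 = 'de'.
Because there's exactly one group, `findall` drops the full match and keeps group 1 from each hit.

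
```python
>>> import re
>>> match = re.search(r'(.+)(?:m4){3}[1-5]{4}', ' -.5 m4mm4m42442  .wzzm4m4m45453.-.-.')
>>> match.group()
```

The match spans [0:32] → ' -.5 m4mm4m42442  .wzzm4m4m45453'.

' -.5 m4mm4m42442  .wzzm4m4m45453'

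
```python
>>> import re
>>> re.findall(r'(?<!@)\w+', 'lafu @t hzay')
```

['lafu', 'hzay']

The negative lookahead/lookbehind blocks any match where the forbidden context is present.
Scanning left to right: at [0:4] → 'lafu'; at [8:12] → 'hzay'.
Since nothing is captured, `findall` lists the 2 matched substrings directly.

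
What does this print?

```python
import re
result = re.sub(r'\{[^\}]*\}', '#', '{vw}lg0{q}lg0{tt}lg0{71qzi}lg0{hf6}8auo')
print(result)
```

Matches: at [0:4] → '{vw}'; at [7:10] → '{q}'; at [13:17] → '{tt}'; at [20:27] → '{71qzi}'; at [30:35] → '{hf6}'.
`sub` substitutes '#' at each match site.

#lg0#lg0#lg0#lg0#8auo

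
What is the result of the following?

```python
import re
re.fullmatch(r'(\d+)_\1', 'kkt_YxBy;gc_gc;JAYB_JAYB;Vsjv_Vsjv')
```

None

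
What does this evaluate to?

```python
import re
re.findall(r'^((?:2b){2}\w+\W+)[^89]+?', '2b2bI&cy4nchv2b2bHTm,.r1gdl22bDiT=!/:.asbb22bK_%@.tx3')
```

The pattern matches anchored at the start of the string; then the literal '2b' repeated 2 times, then one or more of a word character, then one or more of a non-word character (captured); then one or more of any character except [89] (lazy).
Matches: at [0:7] match '2b2bI&c', group 1 = '2b2bI&'.
`findall` collects group 1 from the one match (1 total).

['2b2bI&']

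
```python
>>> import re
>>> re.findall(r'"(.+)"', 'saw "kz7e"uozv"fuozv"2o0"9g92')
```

`findall` collects group 1 from the one match (1 total).

['kz7e"uozv"fuozv"2o0']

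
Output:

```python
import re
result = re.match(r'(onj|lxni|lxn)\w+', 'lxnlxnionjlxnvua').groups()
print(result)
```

The match spans [0:16] → 'lxnlxnionjlxnvua'.
Captured: group 1 = 'lxn'.

('lxn',)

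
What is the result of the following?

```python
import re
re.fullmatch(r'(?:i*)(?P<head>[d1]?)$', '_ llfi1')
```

The pattern matches zero or more of a literal 'i' (non-capturing group); then optionally one of [d1] (captured as 'head'); then anchored at the end.
`re.fullmatch` requires the pattern to consume the entire string.
Here there's no way to consume every character, so the call returns None.

None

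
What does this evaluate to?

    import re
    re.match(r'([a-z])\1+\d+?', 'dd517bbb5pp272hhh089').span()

(0, 3)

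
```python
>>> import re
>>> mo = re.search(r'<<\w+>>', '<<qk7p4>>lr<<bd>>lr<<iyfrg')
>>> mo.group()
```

`re.search` scans for the first position where the pattern succeeds.
The match spans [0:9] → '<<qk7p4>>'.

'<<qk7p4>>'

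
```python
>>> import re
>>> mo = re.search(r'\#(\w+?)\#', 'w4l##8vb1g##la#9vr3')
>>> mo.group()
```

Unlike `match`, `search` isn't anchored — it looks for the pattern anywhere in the string.
The match spans [4:11] → '#8vb1g#'.
Captured: group 1 = '8vb1g'.

'#8vb1g#'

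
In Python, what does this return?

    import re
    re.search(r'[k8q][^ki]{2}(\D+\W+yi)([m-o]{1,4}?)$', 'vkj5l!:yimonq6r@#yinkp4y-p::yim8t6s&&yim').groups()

('s&&yi', 'm')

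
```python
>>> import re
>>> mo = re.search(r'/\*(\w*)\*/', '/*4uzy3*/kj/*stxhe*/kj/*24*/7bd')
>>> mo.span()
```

(0, 9)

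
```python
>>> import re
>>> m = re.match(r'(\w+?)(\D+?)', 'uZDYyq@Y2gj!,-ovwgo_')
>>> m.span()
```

With `match`, the pattern is implicitly anchored at the beginning.
The match spans [0:2] → 'uZ'.

(0, 2)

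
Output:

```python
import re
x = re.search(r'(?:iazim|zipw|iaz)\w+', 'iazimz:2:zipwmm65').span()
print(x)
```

`re.search` scans for the first position where the pattern succeeds.
The match spans [0:6] → 'iazimz'.

(0, 6)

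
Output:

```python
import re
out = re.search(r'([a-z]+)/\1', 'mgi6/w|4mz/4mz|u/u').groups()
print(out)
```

('u',)

`\1` has to match the exact text group 1 already captured.
`search` walks the string left to right and returns the first match it finds.
The match spans [15:18] → 'u/u'.
Captured: group 1 = 'u'.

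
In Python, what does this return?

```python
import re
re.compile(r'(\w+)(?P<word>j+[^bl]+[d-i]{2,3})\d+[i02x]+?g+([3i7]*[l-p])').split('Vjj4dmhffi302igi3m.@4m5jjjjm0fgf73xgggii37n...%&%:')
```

['', 'Vj', 'j4dmhffi302igi3m.@4m5jjjjm0fgf', 'ii37n', '...%&%:']

Pattern: one or more of a word character (captured); then one or more of the literal 'j', then one or more of any character except [bl], then 2 to 3 of a character in [d-i] (captured as 'word'); then one or more of a digit, then one or more of one of [i02x] (lazy), then one or more of a literal 'g'; then zero or more of one of [3i7], then a character in [l-p] (captured).
With a capturing group present, the delimiter's captured portion is kept in the result list.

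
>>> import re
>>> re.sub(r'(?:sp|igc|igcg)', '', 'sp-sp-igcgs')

Branches in `(...|...)` are attempted left-to-right; the first branch that allows the whole pattern to succeed is taken.
Matches: at [0:2] → 'sp'; at [3:5] → 'sp'; at [6:9] → 'igc'.
Each match is replaced by ''.

'--gs'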